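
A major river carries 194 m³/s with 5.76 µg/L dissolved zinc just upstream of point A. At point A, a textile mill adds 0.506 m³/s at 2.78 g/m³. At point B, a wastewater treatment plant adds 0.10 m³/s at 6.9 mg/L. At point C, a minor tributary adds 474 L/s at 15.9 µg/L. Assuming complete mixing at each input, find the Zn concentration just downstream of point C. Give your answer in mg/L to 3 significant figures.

0.0165 mg/L

5.76 µg/L = 0.00576 mg/L.
After input A: C = (194·0.00576 + 0.506·2.78) / 194.5 = 0.01298 mg/L.
After input B: C = (194.5·0.01298 + 0.1·6.9) / 194.6 = 0.01652 mg/L.
474 L/s = 0.474 m³/s.
15.9 µg/L = 0.0159 mg/L.
After input C: C = (194.6·0.01652 + 0.474·0.0159) / 195.1 = 0.01651 mg/L.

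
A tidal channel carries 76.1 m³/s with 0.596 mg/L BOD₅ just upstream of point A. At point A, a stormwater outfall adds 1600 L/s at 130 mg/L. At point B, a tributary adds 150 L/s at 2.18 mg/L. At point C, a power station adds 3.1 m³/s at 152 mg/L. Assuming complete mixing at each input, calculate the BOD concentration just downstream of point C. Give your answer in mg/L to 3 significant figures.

8.95 mg/L

1600 L/s = 1.6 m³/s.
After input A: C = (76.1·0.596 + 1.6·130) / 77.7 = 3.261 mg/L.
150 L/s = 0.15 m³/s.
After input B: C = (77.7·3.261 + 0.15·2.18) / 77.85 = 3.259 mg/L.
After input C: C = (77.85·3.259 + 3.1·152) / 80.95 = 8.955 mg/L.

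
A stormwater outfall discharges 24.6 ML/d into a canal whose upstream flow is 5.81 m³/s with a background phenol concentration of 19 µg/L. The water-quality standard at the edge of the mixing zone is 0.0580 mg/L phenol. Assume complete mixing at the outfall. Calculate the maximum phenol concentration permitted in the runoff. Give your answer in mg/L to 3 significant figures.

0.854 mg/L

24.6 ML/d = 0.2847 m³/s.
19 µg/L = 0.019 mg/L.
Mass balance: 0.058·6.095 = 0.2847·Cₑ + 5.81·0.019.
Cₑ = (0.3535 − 0.1104) / 0.2847 = 0.8538 mg/L.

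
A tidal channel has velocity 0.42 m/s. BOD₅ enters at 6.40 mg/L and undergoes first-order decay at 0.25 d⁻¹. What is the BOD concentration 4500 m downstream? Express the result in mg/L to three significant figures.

Travel time t = 4500 m / 0.42 m/s = 4500/0.42 = 1.071e+04 s = 0.124 d.
First-order decay: C = 6.40·exp(−0.25·0.124) = 6.40·0.9695 = 6.205 mg/L.

6.20 mg/L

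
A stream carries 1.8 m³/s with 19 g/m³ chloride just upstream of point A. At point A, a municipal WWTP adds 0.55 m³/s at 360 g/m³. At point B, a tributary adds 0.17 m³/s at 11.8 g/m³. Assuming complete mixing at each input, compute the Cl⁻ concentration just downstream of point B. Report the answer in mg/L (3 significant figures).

92.9 mg/L

After input A: C = (1.8·19 + 0.55·360) / 2.35 = 98.81 mg/L.
After input B: C = (2.35·98.81 + 0.17·11.8) / 2.52 = 92.94 mg/L.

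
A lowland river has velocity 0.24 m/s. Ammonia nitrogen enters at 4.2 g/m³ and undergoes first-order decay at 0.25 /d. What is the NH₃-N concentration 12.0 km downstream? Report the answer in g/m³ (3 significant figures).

Travel time t = 12.0 km / 0.24 m/s = 1.2e+04/0.24 = 5e+04 s = 0.5787 d.
First-order decay: C = 4.2·exp(−0.25·0.5787) = 4.2·0.8653 = 3.634 g/m³.

3.63 g/m³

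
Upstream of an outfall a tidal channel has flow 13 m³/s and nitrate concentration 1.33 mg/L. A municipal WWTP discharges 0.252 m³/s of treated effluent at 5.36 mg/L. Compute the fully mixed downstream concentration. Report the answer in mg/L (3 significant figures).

Flow-weighted mixing gives C = (0.252·5.36 + 13·1.33) / (0.252 + 13) = 18.64/13.25 = 1.407 mg/L.

1.41 mg/L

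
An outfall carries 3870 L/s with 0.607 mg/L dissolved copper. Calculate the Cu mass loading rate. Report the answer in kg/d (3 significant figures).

3870 L/s = 3.87 m³/s.
Mass flux = Q·C = 3.87 m³/s × 0.607 g/m³ = 2.349 g/s.
= 2.349 g/s × 86.4 = 203 kg/d.

203 kg/d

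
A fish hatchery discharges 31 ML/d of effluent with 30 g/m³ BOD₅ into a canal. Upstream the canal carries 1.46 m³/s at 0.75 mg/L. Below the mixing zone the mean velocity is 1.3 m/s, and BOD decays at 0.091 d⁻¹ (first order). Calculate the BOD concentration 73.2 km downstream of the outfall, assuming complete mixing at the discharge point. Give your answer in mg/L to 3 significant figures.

31 ML/d = 0.3588 m³/s.
After complete mixing, C₀ = (0.3588·30 + 1.46·0.75) / 1.819 = 6.52 mg/L.
Travel time t = 7.32e+04 m / 1.3 m/s = 5.631e+04 s = 0.6517 d.
C = 6.52·exp(−0.091·0.6517) = 6.52·0.9424 = 6.145 mg/L.

6.14 mg/L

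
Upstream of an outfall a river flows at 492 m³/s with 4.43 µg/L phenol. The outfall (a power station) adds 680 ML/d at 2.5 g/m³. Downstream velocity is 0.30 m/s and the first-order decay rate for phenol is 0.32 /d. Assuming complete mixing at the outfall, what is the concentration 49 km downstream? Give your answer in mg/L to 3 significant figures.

0.0239 mg/L

680 ML/d = 7.87 m³/s.
4.43 µg/L = 0.00443 mg/L.
After complete mixing, C₀ = (7.87·2.5 + 492·0.00443) / 499.9 = 0.04372 mg/L.
Travel time t = 4.9e+04 m / 0.30 m/s = 1.633e+05 s = 1.89 d.
C = 0.04372·exp(−0.32·1.89) = 0.04372·0.5461 = 0.02388 mg/L.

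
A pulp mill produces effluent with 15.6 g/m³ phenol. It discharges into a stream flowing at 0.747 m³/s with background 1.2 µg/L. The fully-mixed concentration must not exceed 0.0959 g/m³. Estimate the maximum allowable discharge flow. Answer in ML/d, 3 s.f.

1.2 µg/L = 0.0012 mg/L.
Mass balance at complete mixing: C_std·(Q_w + Q_r) = Q_w·C_e + Q_r·C_b.
Rearranging, Q_w = Q_r·(C_std − C_b)/(C_e − C_std) = 0.747·(0.0959 − 0.0012) / (15.6 − 0.0959) = 0.004563 m³/s.
= 0.3942 ML/d.

0.394 ML/d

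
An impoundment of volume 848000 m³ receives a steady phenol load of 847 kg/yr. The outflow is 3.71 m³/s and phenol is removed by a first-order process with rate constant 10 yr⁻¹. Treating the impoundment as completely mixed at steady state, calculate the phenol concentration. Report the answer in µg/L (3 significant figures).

Outflow Q = 3.71 m³/s × 3.156e+07 s/yr = 1.171e+08 m³/yr.
Steady-state CSTR mass balance: W = Q·C + k·V·C, so C = W/(Q + kV).
Q + kV = 1.171e+08 + 10·848000 = 1.256e+08 m³/yr.
C = 847/1.256e+08 = 6.746e-06 kg/m³ = 0.006746 mg/L = 6.746 µg/L.

6.75 µg/L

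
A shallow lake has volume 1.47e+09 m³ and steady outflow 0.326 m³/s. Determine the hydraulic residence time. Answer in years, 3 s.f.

143 yr

Q = 0.326 m³/s × 3.156e+07 s/yr = 1.029e+07 m³/yr.
Hydraulic residence time τ = V/Q = 1.47e+09/1.029e+07 = 142.9 yr.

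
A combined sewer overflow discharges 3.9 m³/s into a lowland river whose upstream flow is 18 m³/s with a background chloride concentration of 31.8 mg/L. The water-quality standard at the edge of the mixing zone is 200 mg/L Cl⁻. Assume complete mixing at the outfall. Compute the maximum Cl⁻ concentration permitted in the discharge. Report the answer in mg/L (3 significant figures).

976 mg/L

Mass balance: 200·21.9 = 3.9·Cₑ + 18·31.8.
Cₑ = (4380 − 572.4) / 3.9 = 976.3 mg/L.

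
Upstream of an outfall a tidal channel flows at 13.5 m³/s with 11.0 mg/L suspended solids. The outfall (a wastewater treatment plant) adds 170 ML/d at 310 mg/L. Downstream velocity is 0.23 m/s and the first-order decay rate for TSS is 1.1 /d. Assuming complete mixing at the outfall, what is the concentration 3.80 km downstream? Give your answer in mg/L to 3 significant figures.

170 ML/d = 1.968 m³/s.
After complete mixing, C₀ = (1.968·310 + 13.5·11) / 15.47 = 49.04 mg/L.
Travel time t = 3800 m / 0.23 m/s = 1.652e+04 s = 0.1912 d.
C = 49.04·exp(−1.1·0.1912) = 49.04·0.8103 = 39.73 mg/L.

39.7 mg/L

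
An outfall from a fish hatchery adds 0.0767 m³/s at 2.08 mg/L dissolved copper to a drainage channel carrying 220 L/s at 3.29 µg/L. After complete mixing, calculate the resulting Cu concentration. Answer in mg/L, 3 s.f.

0.540 mg/L

220 L/s = 0.22 m³/s.
3.29 µg/L = 0.00329 mg/L.
Conservation of mass across the mixing zone: C = (0.0767·2.08 + 0.22·0.00329) / (0.0767 + 0.22) = 0.1603/0.2967 = 0.5401 mg/L.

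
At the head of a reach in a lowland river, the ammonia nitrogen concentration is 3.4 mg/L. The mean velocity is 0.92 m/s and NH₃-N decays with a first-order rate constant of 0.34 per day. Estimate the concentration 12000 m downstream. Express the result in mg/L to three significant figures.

3.23 mg/L

Travel time t = 12000 m / 0.92 m/s = 1.2e+04/0.92 = 1.304e+04 s = 0.151 d.
First-order decay: C = 3.4·exp(−0.34·0.151) = 3.4·0.95 = 3.23 mg/L.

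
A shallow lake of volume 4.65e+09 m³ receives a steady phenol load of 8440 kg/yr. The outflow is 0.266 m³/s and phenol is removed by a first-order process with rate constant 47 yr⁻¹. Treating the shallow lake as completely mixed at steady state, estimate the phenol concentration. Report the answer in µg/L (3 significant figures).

Outflow Q = 0.266 m³/s × 3.156e+07 s/yr = 8.394e+06 m³/yr.
Steady-state CSTR mass balance: W = Q·C + k·V·C, so C = W/(Q + kV).
Q + kV = 8.394e+06 + 47·4.65e+09 = 2.186e+11 m³/yr.
C = 8440/2.186e+11 = 3.862e-08 kg/m³ = 3.862e-05 mg/L = 0.03862 µg/L.

0.0386 µg/L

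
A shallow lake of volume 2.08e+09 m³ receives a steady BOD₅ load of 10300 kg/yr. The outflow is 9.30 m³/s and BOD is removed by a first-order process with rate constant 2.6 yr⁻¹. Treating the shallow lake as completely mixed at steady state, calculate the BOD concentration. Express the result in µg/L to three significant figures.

Outflow Q = 9.30 m³/s × 3.156e+07 s/yr = 2.935e+08 m³/yr.
Steady-state CSTR mass balance: W = Q·C + k·V·C, so C = W/(Q + kV).
Q + kV = 2.935e+08 + 2.6·2.08e+09 = 5.701e+09 m³/yr.
C = 10300/5.701e+09 = 1.807e-06 kg/m³ = 0.001807 mg/L = 1.807 µg/L.

1.81 µg/L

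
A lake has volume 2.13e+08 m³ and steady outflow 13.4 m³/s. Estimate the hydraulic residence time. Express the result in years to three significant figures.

0.504 yr

Q = 13.4 m³/s × 3.156e+07 s/yr = 4.229e+08 m³/yr.
Hydraulic residence time τ = V/Q = 2.13e+08/4.229e+08 = 0.5037 yr.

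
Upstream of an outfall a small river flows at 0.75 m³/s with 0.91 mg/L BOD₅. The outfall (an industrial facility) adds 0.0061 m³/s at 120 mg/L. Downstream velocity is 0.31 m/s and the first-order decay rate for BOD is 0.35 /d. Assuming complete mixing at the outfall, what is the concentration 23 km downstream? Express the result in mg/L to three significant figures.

After complete mixing, C₀ = (0.0061·120 + 0.75·0.91) / 0.7561 = 1.871 mg/L.
Travel time t = 2.3e+04 m / 0.31 m/s = 7.419e+04 s = 0.8587 d.
C = 1.871·exp(−0.35·0.8587) = 1.871·0.7404 = 1.385 mg/L.

1.39 mg/L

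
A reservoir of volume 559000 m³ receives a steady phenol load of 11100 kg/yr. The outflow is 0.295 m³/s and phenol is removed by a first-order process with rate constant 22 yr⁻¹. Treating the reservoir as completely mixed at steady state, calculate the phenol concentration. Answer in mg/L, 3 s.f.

Outflow Q = 0.295 m³/s × 3.156e+07 s/yr = 9.309e+06 m³/yr.
Steady-state CSTR mass balance: W = Q·C + k·V·C, so C = W/(Q + kV).
Q + kV = 9.309e+06 + 22·559000 = 2.161e+07 m³/yr.
C = 11100/2.161e+07 = 0.0005137 kg/m³ = 0.5137 mg/L.

0.514 mg/L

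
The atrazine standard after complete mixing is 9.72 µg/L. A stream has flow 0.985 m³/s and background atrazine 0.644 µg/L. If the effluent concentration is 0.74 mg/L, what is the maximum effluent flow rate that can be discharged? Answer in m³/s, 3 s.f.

0.0122 m³/s

0.644 µg/L = 0.000644 mg/L.
9.72 µg/L = 0.00972 mg/L.
Mass balance at complete mixing: C_std·(Q_w + Q_r) = Q_w·C_e + Q_r·C_b.
Rearranging, Q_w = Q_r·(C_std − C_b)/(C_e − C_std) = 0.985·(0.00972 − 0.000644) / (0.74 − 0.00972) = 0.01224 m³/s.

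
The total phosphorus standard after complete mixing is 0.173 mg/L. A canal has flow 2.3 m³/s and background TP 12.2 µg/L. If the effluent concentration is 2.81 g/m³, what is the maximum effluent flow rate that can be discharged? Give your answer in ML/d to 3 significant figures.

12.2 µg/L = 0.0122 mg/L.
Mass balance at complete mixing: C_std·(Q_w + Q_r) = Q_w·C_e + Q_r·C_b.
Rearranging, Q_w = Q_r·(C_std − C_b)/(C_e − C_std) = 2.3·(0.173 − 0.0122) / (2.81 − 0.173) = 0.1403 m³/s.
= 12.12 ML/d.

12.1 ML/d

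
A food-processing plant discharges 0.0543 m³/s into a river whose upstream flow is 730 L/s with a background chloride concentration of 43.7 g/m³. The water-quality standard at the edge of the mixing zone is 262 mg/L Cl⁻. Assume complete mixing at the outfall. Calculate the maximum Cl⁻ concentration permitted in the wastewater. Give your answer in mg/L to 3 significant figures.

730 L/s = 0.73 m³/s.
Mass balance: 262·0.7843 = 0.0543·Cₑ + 0.73·43.7.
Cₑ = (205.5 − 31.9) / 0.0543 = 3197 mg/L.

3200 mg/L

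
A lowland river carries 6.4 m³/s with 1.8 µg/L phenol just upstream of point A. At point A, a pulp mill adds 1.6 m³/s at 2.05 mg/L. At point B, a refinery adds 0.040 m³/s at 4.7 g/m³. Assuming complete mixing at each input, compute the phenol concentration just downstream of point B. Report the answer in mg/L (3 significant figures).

0.433 mg/L

1.8 µg/L = 0.0018 mg/L.
After input A: C = (6.4·0.0018 + 1.6·2.05) / 8 = 0.4114 mg/L.
After input B: C = (8·0.4114 + 0.04·4.7) / 8.04 = 0.4328 mg/L.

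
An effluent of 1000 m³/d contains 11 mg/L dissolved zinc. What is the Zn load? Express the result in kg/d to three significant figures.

11.0 kg/d

1000 m³/d = 0.01157 m³/s.
Mass flux = Q·C = 0.01157 m³/s × 11 g/m³ = 0.1273 g/s.
= 0.1273 g/s × 86.4 = 11 kg/d.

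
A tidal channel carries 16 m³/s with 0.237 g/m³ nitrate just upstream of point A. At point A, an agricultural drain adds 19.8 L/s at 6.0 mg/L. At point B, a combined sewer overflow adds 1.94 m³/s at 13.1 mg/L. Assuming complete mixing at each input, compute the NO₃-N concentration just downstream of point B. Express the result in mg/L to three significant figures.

1.63 mg/L

19.8 L/s = 0.0198 m³/s.
After input A: C = (16·0.237 + 0.0198·6) / 16.02 = 0.2441 mg/L.
After input B: C = (16.02·0.2441 + 1.94·13.1) / 17.96 = 1.633 mg/L.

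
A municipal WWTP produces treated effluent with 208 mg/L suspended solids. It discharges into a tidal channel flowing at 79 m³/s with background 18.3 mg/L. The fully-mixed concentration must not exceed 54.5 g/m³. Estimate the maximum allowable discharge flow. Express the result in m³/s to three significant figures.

Mass balance at complete mixing: C_std·(Q_w + Q_r) = Q_w·C_e + Q_r·C_b.
Rearranging, Q_w = Q_r·(C_std − C_b)/(C_e − C_std) = 79·(54.5 − 18.3) / (208 − 54.5) = 18.63 m³/s.

18.6 m³/s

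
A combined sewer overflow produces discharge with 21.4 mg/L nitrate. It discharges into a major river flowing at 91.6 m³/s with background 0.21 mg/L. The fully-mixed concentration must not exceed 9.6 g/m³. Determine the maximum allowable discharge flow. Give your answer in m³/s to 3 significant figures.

Mass balance at complete mixing: C_std·(Q_w + Q_r) = Q_w·C_e + Q_r·C_b.
Rearranging, Q_w = Q_r·(C_std − C_b)/(C_e − C_std) = 91.6·(9.6 − 0.21) / (21.4 − 9.6) = 72.89 m³/s.

72.9 m³/s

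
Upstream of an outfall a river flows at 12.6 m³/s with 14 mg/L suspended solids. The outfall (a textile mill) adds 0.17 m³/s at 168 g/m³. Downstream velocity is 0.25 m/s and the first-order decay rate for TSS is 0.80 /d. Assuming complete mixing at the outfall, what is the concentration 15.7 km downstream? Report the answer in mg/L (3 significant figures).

After complete mixing, C₀ = (0.17·168 + 12.6·14) / 12.77 = 16.05 mg/L.
Travel time t = 1.57e+04 m / 0.25 m/s = 6.28e+04 s = 0.7269 d.
C = 16.05·exp(−0.80·0.7269) = 16.05·0.5591 = 8.973 mg/L.

8.97 mg/L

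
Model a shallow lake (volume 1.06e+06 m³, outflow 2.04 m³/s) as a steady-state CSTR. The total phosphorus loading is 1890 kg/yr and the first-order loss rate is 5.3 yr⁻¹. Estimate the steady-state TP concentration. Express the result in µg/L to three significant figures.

Outflow Q = 2.04 m³/s × 3.156e+07 s/yr = 6.438e+07 m³/yr.
Steady-state CSTR mass balance: W = Q·C + k·V·C, so C = W/(Q + kV).
Q + kV = 6.438e+07 + 5.3·1.06e+06 = 7e+07 m³/yr.
C = 1890/7e+07 = 2.7e-05 kg/m³ = 0.027 mg/L = 27 µg/L.

27.0 µg/L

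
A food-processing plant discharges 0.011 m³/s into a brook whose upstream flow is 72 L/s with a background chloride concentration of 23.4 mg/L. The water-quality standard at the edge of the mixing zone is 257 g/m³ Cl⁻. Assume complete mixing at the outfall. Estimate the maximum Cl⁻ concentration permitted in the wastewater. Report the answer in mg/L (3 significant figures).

1790 mg/L

72 L/s = 0.072 m³/s.
Mass balance: 257·0.083 = 0.011·Cₑ + 0.072·23.4.
Cₑ = (21.33 − 1.685) / 0.011 = 1786 mg/L.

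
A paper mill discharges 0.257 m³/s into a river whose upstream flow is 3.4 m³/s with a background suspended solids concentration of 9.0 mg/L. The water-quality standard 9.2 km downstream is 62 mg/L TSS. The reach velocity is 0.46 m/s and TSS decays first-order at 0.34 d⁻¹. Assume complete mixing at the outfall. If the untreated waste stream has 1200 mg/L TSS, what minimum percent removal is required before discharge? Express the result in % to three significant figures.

30.4 %

Travel time to the compliance point: t = 9200/0.46 = 2e+04 s = 0.2315 d; decay factor exp(−0.34·0.2315) = 0.9243.
So the concentration just after mixing may be at most 62/0.9243 = 67.08 mg/L.
Mass balance: 67.08·3.657 = 0.257·Cₑ + 3.4·9.
Cₑ = (245.3 − 30.6) / 0.257 = 835.4 mg/L.
Required removal = 1 − 835.4/1200 = 30.38 %.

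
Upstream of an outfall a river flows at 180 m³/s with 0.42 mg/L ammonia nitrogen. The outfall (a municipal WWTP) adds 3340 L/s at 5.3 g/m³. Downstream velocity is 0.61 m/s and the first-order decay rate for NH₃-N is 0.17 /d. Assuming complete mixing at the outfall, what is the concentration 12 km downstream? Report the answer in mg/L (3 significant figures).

0.490 mg/L

3340 L/s = 3.34 m³/s.
After complete mixing, C₀ = (3.34·5.3 + 180·0.42) / 183.3 = 0.5089 mg/L.
Travel time t = 1.2e+04 m / 0.61 m/s = 1.967e+04 s = 0.2277 d.
C = 0.5089·exp(−0.17·0.2277) = 0.5089·0.962 = 0.4896 mg/L.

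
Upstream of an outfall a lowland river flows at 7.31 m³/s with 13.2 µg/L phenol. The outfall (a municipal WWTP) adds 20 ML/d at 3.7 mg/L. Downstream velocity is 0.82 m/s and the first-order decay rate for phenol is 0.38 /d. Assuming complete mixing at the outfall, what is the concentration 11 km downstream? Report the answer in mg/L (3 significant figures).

20 ML/d = 0.2315 m³/s.
13.2 µg/L = 0.0132 mg/L.
After complete mixing, C₀ = (0.2315·3.7 + 7.31·0.0132) / 7.541 = 0.1264 mg/L.
Travel time t = 1.1e+04 m / 0.82 m/s = 1.341e+04 s = 0.1553 d.
C = 0.1264·exp(−0.38·0.1553) = 0.1264·0.9427 = 0.1191 mg/L.

0.119 mg/L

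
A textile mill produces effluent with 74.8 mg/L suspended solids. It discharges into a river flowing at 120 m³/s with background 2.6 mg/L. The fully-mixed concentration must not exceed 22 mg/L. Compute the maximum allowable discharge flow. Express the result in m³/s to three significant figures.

44.1 m³/s

Mass balance at complete mixing: C_std·(Q_w + Q_r) = Q_w·C_e + Q_r·C_b.
Rearranging, Q_w = Q_r·(C_std − C_b)/(C_e − C_std) = 120·(22 − 2.6) / (74.8 − 22) = 44.09 m³/s.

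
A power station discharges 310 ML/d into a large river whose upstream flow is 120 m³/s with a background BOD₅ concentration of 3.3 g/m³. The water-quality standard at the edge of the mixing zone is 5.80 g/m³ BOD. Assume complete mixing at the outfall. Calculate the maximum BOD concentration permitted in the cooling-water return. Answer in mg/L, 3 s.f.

89.4 mg/L

310 ML/d = 3.588 m³/s.
Mass balance: 5.8·123.6 = 3.588·Cₑ + 120·3.3.
Cₑ = (716.8 − 396) / 3.588 = 89.41 mg/L.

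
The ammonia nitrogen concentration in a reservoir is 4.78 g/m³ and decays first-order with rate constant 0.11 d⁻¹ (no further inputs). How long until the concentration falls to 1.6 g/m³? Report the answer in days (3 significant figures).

9.95 d

t = ln(C₀/C)/k = ln(4.78/1.6)/0.11 = 1.094/0.11 = 9.949 d.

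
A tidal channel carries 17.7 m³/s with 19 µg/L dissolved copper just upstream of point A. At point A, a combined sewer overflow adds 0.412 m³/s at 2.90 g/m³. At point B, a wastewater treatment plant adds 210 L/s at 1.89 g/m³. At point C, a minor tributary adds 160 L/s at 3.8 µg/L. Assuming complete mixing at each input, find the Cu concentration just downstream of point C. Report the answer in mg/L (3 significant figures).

0.104 mg/L

19 µg/L = 0.019 mg/L.
After input A: C = (17.7·0.019 + 0.412·2.9) / 18.11 = 0.08454 mg/L.
210 L/s = 0.21 m³/s.
After input B: C = (18.11·0.08454 + 0.21·1.89) / 18.32 = 0.1052 mg/L.
160 L/s = 0.16 m³/s.
3.8 µg/L = 0.0038 mg/L.
After input C: C = (18.32·0.1052 + 0.16·0.0038) / 18.48 = 0.1044 mg/L.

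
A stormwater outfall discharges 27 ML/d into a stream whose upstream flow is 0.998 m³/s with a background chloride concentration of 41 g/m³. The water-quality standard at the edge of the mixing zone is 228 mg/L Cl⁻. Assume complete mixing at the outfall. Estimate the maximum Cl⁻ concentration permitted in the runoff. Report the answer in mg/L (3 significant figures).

27 ML/d = 0.3125 m³/s.
Mass balance: 228·1.31 = 0.3125·Cₑ + 0.998·41.
Cₑ = (298.8 − 40.92) / 0.3125 = 825.2 mg/L.

825 mg/L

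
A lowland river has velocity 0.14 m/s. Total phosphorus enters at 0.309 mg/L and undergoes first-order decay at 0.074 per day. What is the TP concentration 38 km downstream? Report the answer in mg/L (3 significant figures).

Travel time t = 38 km / 0.14 m/s = 3.8e+04/0.14 = 2.714e+05 s = 3.142 d.
First-order decay: C = 0.309·exp(−0.074·3.142) = 0.309·0.7926 = 0.2449 mg/L.

0.245 mg/L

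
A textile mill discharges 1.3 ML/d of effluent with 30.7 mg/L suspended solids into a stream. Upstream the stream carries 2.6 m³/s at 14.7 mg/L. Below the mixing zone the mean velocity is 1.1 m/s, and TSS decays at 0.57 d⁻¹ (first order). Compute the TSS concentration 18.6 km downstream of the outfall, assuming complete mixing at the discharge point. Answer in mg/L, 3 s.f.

1.3 ML/d = 0.01505 m³/s.
After complete mixing, C₀ = (0.01505·30.7 + 2.6·14.7) / 2.615 = 14.79 mg/L.
Travel time t = 1.86e+04 m / 1.1 m/s = 1.691e+04 s = 0.1957 d.
C = 14.79·exp(−0.57·0.1957) = 14.79·0.8944 = 13.23 mg/L.

13.2 mg/L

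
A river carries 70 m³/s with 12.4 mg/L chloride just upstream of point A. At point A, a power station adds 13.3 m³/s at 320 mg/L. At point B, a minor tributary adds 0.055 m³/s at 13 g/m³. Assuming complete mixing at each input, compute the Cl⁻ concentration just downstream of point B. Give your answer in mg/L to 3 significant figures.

61.5 mg/L

After input A: C = (70·12.4 + 13.3·320) / 83.3 = 61.51 mg/L.
After input B: C = (83.3·61.51 + 0.055·13) / 83.36 = 61.48 mg/L.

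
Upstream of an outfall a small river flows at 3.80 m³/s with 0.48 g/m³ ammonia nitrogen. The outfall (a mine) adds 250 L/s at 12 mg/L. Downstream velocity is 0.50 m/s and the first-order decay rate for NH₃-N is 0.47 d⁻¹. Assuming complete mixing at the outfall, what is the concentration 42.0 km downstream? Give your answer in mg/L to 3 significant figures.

250 L/s = 0.25 m³/s.
After complete mixing, C₀ = (0.25·12 + 3.8·0.48) / 4.05 = 1.191 mg/L.
Travel time t = 4.2e+04 m / 0.50 m/s = 8.4e+04 s = 0.9722 d.
C = 1.191·exp(−0.47·0.9722) = 1.191·0.6332 = 0.7542 mg/L.

0.754 mg/L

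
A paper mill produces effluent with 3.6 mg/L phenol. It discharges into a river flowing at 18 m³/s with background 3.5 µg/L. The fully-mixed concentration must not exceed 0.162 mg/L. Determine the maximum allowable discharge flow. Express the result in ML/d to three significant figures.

71.7 ML/d

3.5 µg/L = 0.0035 mg/L.
Mass balance at complete mixing: C_std·(Q_w + Q_r) = Q_w·C_e + Q_r·C_b.
Rearranging, Q_w = Q_r·(C_std − C_b)/(C_e − C_std) = 18·(0.162 − 0.0035) / (3.6 − 0.162) = 0.8298 m³/s.
= 71.7 ML/d.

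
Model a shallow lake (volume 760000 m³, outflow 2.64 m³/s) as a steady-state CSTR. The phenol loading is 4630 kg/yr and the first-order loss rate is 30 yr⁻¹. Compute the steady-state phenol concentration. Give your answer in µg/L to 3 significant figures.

43.6 µg/L

Outflow Q = 2.64 m³/s × 3.156e+07 s/yr = 8.331e+07 m³/yr.
Steady-state CSTR mass balance: W = Q·C + k·V·C, so C = W/(Q + kV).
Q + kV = 8.331e+07 + 30·760000 = 1.061e+08 m³/yr.
C = 4630/1.061e+08 = 4.363e-05 kg/m³ = 0.04363 mg/L = 43.63 µg/L.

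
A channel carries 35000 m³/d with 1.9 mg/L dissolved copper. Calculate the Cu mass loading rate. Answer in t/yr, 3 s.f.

24.3 t/yr

35000 m³/d = 0.4051 m³/s.
Mass flux = Q·C = 0.4051 m³/s × 1.9 g/m³ = 0.7697 g/s.
= 0.7697 g/s × 31.56 = 24.29 t/yr.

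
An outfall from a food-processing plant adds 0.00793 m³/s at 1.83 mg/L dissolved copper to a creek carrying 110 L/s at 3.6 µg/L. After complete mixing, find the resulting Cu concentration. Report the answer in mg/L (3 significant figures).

110 L/s = 0.11 m³/s.
3.6 µg/L = 0.0036 mg/L.
Conservation of mass across the mixing zone: C = (0.00793·1.83 + 0.11·0.0036) / (0.00793 + 0.11) = 0.01491/0.1179 = 0.1264 mg/L.

0.126 mg/L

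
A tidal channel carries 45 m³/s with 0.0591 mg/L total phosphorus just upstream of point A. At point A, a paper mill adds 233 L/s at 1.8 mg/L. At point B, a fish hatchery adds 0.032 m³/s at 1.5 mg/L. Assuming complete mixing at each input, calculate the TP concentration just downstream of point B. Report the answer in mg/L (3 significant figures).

0.0691 mg/L

233 L/s = 0.233 m³/s.
After input A: C = (45·0.0591 + 0.233·1.8) / 45.23 = 0.06807 mg/L.
After input B: C = (45.23·0.06807 + 0.032·1.5) / 45.26 = 0.06908 mg/L.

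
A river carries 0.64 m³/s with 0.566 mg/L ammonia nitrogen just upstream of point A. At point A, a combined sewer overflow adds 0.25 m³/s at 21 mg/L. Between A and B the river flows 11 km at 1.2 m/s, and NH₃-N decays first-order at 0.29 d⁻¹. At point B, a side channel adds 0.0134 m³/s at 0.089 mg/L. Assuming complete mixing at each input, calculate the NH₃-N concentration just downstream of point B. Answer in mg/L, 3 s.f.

After input A: C = (0.64·0.566 + 0.25·21) / 0.89 = 6.306 mg/L.
Over the 11 km reach to input B (t = 9167 s = 0.1061 d), decay gives C = 6.306·exp(−0.29·0.1061) = 6.115 mg/L.
After input B: C = (0.89·6.115 + 0.0134·0.089) / 0.9034 = 6.025 mg/L.

6.03 mg/L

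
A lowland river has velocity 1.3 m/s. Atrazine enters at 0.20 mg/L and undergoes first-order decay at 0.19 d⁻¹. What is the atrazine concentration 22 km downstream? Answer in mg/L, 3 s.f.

Travel time t = 22 km / 1.3 m/s = 2.2e+04/1.3 = 1.692e+04 s = 0.1959 d.
First-order decay: C = 0.20·exp(−0.19·0.1959) = 0.20·0.9635 = 0.1927 mg/L.

0.193 mg/L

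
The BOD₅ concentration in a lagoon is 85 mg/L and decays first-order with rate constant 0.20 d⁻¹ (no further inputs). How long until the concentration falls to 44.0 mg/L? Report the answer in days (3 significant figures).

3.29 d

t = ln(C₀/C)/k = ln(85/44.0)/0.20 = 0.6585/0.20 = 3.292 d.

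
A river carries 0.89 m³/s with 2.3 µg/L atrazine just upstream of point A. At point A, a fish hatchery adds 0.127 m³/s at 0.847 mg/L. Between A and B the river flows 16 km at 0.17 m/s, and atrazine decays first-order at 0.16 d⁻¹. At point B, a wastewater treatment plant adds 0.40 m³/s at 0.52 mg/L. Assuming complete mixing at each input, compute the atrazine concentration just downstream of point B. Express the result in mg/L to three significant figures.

2.3 µg/L = 0.0023 mg/L.
After input A: C = (0.89·0.0023 + 0.127·0.847) / 1.017 = 0.1078 mg/L.
Over the 16 km reach to input B (t = 9.412e+04 s = 1.089 d), decay gives C = 0.1078·exp(−0.16·1.089) = 0.09054 mg/L.
After input B: C = (1.017·0.09054 + 0.4·0.52) / 1.417 = 0.2118 mg/L.

0.212 mg/L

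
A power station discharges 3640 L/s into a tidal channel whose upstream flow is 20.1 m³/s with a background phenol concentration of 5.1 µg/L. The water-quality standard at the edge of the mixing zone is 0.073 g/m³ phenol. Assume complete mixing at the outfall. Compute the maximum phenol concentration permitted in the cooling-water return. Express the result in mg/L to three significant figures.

3640 L/s = 3.64 m³/s.
5.1 µg/L = 0.0051 mg/L.
Mass balance: 0.073·23.74 = 3.64·Cₑ + 20.1·0.0051.
Cₑ = (1.733 − 0.1025) / 3.64 = 0.4479 mg/L.

0.448 mg/L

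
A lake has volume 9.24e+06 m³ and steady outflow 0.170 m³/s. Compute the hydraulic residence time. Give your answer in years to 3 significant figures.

1.72 yr

Q = 0.170 m³/s × 3.156e+07 s/yr = 5.365e+06 m³/yr.
Hydraulic residence time τ = V/Q = 9.24e+06/5.365e+06 = 1.722 yr.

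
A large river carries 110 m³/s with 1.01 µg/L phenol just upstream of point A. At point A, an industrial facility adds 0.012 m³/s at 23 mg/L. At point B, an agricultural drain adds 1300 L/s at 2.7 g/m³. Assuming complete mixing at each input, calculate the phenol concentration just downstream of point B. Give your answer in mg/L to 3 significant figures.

0.0350 mg/L

1.01 µg/L = 0.00101 mg/L.
After input A: C = (110·0.00101 + 0.012·23) / 110 = 0.003519 mg/L.
1300 L/s = 1.3 m³/s.
After input B: C = (110·0.003519 + 1.3·2.7) / 111.3 = 0.03501 mg/L.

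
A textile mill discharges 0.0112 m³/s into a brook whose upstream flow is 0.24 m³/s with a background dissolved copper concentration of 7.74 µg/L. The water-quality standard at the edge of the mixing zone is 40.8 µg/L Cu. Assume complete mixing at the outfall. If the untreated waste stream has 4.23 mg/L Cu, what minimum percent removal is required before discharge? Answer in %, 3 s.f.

7.74 µg/L = 0.00774 mg/L.
40.8 µg/L = 0.0408 mg/L.
Mass balance: 0.0408·0.2512 = 0.0112·Cₑ + 0.24·0.00774.
Cₑ = (0.01025 − 0.001858) / 0.0112 = 0.7492 mg/L.
Required removal = 1 − 0.7492/4.23 = 82.29 %.

82.3 %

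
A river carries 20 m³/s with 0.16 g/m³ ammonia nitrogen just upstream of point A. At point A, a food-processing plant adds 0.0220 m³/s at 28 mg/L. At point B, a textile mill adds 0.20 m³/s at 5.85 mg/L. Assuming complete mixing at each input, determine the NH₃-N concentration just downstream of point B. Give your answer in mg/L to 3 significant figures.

0.247 mg/L

After input A: C = (20·0.16 + 0.022·28) / 20.02 = 0.1906 mg/L.
After input B: C = (20.02·0.1906 + 0.2·5.85) / 20.22 = 0.2466 mg/L.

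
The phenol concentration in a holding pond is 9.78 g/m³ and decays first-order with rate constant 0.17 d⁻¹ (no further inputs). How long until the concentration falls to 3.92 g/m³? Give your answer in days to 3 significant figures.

t = ln(C₀/C)/k = ln(9.78/3.92)/0.17 = 0.9142/0.17 = 5.378 d.

5.38 d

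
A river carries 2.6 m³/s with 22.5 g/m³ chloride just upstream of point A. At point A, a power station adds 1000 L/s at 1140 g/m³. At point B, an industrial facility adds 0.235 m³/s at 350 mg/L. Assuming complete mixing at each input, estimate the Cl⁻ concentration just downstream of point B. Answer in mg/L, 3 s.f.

334 mg/L

1000 L/s = 1 m³/s.
After input A: C = (2.6·22.5 + 1·1140) / 3.6 = 332.9 mg/L.
After input B: C = (3.6·332.9 + 0.235·350) / 3.835 = 334 mg/L.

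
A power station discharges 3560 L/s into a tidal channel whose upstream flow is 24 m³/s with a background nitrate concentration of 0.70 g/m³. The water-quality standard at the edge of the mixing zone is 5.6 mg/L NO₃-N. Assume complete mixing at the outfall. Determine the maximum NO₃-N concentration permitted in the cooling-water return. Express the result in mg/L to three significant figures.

3560 L/s = 3.56 m³/s.
Mass balance: 5.6·27.56 = 3.56·Cₑ + 24·0.7.
Cₑ = (154.3 − 16.8) / 3.56 = 38.63 mg/L.

38.6 mg/L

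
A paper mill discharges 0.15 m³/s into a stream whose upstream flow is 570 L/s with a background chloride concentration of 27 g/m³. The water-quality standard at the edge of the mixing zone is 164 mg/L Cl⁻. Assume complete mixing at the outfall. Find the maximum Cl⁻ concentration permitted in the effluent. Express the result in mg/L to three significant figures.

685 mg/L

570 L/s = 0.57 m³/s.
Mass balance: 164·0.72 = 0.15·Cₑ + 0.57·27.
Cₑ = (118.1 − 15.39) / 0.15 = 684.6 mg/L.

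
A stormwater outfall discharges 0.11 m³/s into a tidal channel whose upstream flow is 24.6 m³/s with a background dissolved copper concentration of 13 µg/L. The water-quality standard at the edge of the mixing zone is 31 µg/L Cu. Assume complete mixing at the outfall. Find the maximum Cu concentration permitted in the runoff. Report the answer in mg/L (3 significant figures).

13 µg/L = 0.013 mg/L.
31 µg/L = 0.031 mg/L.
Mass balance: 0.031·24.71 = 0.11·Cₑ + 24.6·0.013.
Cₑ = (0.766 − 0.3198) / 0.11 = 4.056 mg/L.

4.06 mg/L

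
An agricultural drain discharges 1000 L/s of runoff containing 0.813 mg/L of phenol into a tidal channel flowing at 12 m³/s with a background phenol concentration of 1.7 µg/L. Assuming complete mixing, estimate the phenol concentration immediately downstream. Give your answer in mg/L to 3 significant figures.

0.0641 mg/L

1000 L/s = 1 m³/s.
1.7 µg/L = 0.0017 mg/L.
Flow-weighted mixing gives C = (1·0.813 + 12·0.0017) / (1 + 12) = 0.8334/13 = 0.06411 mg/L.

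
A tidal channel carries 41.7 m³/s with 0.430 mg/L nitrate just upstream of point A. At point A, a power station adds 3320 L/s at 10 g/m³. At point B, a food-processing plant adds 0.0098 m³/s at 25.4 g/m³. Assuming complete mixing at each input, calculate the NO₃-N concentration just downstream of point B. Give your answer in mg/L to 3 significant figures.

3320 L/s = 3.32 m³/s.
After input A: C = (41.7·0.43 + 3.32·10) / 45.02 = 1.136 mg/L.
After input B: C = (45.02·1.136 + 0.0098·25.4) / 45.03 = 1.141 mg/L.

1.14 mg/L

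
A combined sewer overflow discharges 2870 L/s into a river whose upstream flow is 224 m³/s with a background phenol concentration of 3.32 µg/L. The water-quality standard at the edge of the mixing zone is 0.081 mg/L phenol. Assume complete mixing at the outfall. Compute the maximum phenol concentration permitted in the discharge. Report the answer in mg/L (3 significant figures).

2870 L/s = 2.87 m³/s.
3.32 µg/L = 0.00332 mg/L.
Mass balance: 0.081·226.9 = 2.87·Cₑ + 224·0.00332.
Cₑ = (18.38 − 0.7437) / 2.87 = 6.144 mg/L.

6.14 mg/L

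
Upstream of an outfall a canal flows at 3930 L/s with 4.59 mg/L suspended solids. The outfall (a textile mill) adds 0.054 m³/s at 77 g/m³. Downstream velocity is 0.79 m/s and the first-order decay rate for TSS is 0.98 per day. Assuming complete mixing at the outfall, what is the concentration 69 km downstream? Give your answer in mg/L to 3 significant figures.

3930 L/s = 3.93 m³/s.
After complete mixing, C₀ = (0.054·77 + 3.93·4.59) / 3.984 = 5.571 mg/L.
Travel time t = 6.9e+04 m / 0.79 m/s = 8.734e+04 s = 1.011 d.
C = 5.571·exp(−0.98·1.011) = 5.571·0.3713 = 2.069 mg/L.

2.07 mg/L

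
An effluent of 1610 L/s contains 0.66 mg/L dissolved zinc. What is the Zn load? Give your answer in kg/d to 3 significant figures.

1610 L/s = 1.61 m³/s.
Mass flux = Q·C = 1.61 m³/s × 0.66 g/m³ = 1.063 g/s.
= 1.063 g/s × 86.4 = 91.81 kg/d.

91.8 kg/d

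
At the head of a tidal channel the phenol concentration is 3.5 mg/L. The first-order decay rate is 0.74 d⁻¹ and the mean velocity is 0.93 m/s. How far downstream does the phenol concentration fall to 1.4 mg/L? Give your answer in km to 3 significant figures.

99.5 km

From C = C₀·e^(−kt), t = ln(C₀/C)/k = ln(3.5/1.4)/0.74 = 0.9163/0.74 = 1.238 d.
Distance = v·t = 0.93 m/s × 1.07e+05 s = 9.949e+04 m = 99.49 km.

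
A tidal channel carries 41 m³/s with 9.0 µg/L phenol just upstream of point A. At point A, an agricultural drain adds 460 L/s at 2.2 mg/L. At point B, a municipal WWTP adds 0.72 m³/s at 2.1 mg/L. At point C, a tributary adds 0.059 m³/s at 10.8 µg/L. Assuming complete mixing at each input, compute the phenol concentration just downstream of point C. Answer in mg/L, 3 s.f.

0.0685 mg/L

9.0 µg/L = 0.009 mg/L.
460 L/s = 0.46 m³/s.
After input A: C = (41·0.009 + 0.46·2.2) / 41.46 = 0.03331 mg/L.
After input B: C = (41.46·0.03331 + 0.72·2.1) / 42.18 = 0.06859 mg/L.
10.8 µg/L = 0.0108 mg/L.
After input C: C = (42.18·0.06859 + 0.059·0.0108) / 42.24 = 0.06851 mg/L.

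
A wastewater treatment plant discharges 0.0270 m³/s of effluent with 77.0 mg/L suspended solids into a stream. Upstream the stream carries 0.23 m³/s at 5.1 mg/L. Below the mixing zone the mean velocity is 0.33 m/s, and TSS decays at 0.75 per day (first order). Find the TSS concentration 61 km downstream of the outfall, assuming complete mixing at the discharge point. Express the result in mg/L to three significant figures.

2.54 mg/L

After complete mixing, C₀ = (0.027·77 + 0.23·5.1) / 0.257 = 12.65 mg/L.
Travel time t = 6.1e+04 m / 0.33 m/s = 1.848e+05 s = 2.139 d.
C = 12.65·exp(−0.75·2.139) = 12.65·0.201 = 2.543 mg/L.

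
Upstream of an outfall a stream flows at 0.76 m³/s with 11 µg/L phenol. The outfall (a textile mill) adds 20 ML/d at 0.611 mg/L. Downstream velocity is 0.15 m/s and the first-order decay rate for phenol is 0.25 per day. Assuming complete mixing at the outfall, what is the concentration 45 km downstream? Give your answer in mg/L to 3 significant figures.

0.0634 mg/L

20 ML/d = 0.2315 m³/s.
11 µg/L = 0.011 mg/L.
After complete mixing, C₀ = (0.2315·0.611 + 0.76·0.011) / 0.9915 = 0.1511 mg/L.
Travel time t = 4.5e+04 m / 0.15 m/s = 3e+05 s = 3.472 d.
C = 0.1511·exp(−0.25·3.472) = 0.1511·0.4198 = 0.06342 mg/L.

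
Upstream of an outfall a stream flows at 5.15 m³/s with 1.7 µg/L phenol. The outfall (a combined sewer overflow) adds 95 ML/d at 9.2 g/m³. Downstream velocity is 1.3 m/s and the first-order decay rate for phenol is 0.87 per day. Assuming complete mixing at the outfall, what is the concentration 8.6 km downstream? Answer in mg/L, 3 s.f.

95 ML/d = 1.1 m³/s.
1.7 µg/L = 0.0017 mg/L.
After complete mixing, C₀ = (1.1·9.2 + 5.15·0.0017) / 6.25 = 1.62 mg/L.
Travel time t = 8600 m / 1.3 m/s = 6615 s = 0.07657 d.
C = 1.62·exp(−0.87·0.07657) = 1.62·0.9356 = 1.516 mg/L.

1.52 mg/L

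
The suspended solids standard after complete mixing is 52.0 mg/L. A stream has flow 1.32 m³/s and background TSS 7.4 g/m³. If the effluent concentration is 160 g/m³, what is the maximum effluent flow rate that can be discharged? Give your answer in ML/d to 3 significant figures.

47.1 ML/d

Mass balance at complete mixing: C_std·(Q_w + Q_r) = Q_w·C_e + Q_r·C_b.
Rearranging, Q_w = Q_r·(C_std − C_b)/(C_e − C_std) = 1.32·(52 − 7.4) / (160 − 52) = 0.5451 m³/s.
= 47.1 ML/d.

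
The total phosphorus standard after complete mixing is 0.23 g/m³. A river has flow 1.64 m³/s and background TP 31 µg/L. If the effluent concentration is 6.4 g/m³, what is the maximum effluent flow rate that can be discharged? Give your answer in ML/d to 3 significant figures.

4.57 ML/d

31 µg/L = 0.031 mg/L.
Mass balance at complete mixing: C_std·(Q_w + Q_r) = Q_w·C_e + Q_r·C_b.
Rearranging, Q_w = Q_r·(C_std − C_b)/(C_e − C_std) = 1.64·(0.23 − 0.031) / (6.4 − 0.23) = 0.05289 m³/s.
= 4.57 ML/d.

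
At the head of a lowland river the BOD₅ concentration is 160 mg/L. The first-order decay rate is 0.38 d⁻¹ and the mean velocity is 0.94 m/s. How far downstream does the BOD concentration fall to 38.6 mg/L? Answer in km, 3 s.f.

304 km

From C = C₀·e^(−kt), t = ln(C₀/C)/k = ln(160/38.6)/0.38 = 1.422/0.38 = 3.742 d.
Distance = v·t = 0.94 m/s × 3.233e+05 s = 3.039e+05 m = 303.9 km.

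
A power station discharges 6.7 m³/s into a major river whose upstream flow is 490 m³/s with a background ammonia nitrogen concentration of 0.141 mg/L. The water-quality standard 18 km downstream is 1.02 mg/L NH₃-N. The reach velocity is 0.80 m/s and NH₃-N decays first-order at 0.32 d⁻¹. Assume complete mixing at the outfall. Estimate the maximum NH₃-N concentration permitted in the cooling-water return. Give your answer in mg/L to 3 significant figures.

Travel time to the compliance point: t = 1.8e+04/0.80 = 2.25e+04 s = 0.2604 d; decay factor exp(−0.32·0.2604) = 0.92.
So the concentration just after mixing may be at most 1.02/0.92 = 1.109 mg/L.
Mass balance: 1.109·496.7 = 6.7·Cₑ + 490·0.141.
Cₑ = (550.7 − 69.09) / 6.7 = 71.88 mg/L.

71.9 mg/L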